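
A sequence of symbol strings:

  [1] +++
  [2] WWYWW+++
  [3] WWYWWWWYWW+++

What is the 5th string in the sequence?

Every step adds WWYWW at the front: s(k+1) = WWYWW·s(k).
From WWYWWWWYWW+++, 2 further steps: WWYWWWWYWW+++ → WWYWWWWYWWWWYWW+++ → (answer).

WWYWWWWYWWWWYWWWWYWW+++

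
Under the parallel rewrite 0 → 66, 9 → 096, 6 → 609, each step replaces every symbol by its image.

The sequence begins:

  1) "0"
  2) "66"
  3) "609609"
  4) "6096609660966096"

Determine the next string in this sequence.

60966096609609660966096096609660960966096609

Applying the rule to each of the 16 symbols of 6096609660966096 gives the pieces 609 66 096 609 609 66 096 609 609 66 096 609 609 66 096 609, which concatenate to the answer.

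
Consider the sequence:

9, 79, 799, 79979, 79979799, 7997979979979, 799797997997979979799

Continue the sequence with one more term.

7997979979979799797997997979979979

Each term (from the third on) is the previous term followed by the one before it: term 3 = 79·9 = 799.
So term 8 is 799797997997979979799·7997979979979.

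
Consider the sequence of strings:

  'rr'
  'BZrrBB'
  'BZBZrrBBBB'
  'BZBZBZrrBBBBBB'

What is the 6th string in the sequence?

BZBZBZBZBZrrBBBBBBBBBB

Every step adds BZ to the front and BB to the end of the previous string.
From BZBZBZrrBBBBBB, 2 further steps: BZBZBZrrBBBBBB → BZBZBZBZrrBBBBBBBB → (answer).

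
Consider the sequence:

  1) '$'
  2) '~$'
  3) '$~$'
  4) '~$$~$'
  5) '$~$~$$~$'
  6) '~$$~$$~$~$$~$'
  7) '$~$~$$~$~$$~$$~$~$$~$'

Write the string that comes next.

~$$~$$~$~$$~$$~$~$$~$~$$~$$~$~$$~$

Each term (from the third on) is the two preceding terms concatenated in order: term 3 = $·~$ = $~$.
The next term joins ~$$~$$~$~$$~$ and $~$~$$~$~$$~$$~$~$$~$.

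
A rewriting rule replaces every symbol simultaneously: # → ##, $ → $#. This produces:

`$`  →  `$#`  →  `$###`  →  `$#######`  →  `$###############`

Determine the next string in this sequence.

Rewriting the 16 symbols of $############### one by one yields $# ## ## ## ## ## ## ## ## ## ## ## ## ## ## ##; concatenated:

$###############################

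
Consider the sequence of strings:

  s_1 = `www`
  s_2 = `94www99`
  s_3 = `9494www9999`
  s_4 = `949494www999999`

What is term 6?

Each term wraps the previous one in 94 on the left and 99 on the right.
From 949494www999999, 2 further steps: 949494www999999 → 94949494www99999999 → (answer).

9494949494www9999999999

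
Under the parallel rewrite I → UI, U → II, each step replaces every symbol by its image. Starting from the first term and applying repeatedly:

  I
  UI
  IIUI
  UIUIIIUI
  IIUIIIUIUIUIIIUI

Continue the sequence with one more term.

Applying the rule to each of the 16 symbols of IIUIIIUIUIUIIIUI gives the pieces UI UI II UI UI UI II UI II UI II UI UI UI II UI, which concatenate to the answer.

UIUIIIUIUIUIIIUIIIUIIIUIUIUIIIUI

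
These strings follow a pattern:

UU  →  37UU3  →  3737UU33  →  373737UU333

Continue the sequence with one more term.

37373737UU3333

Each term wraps the previous one in 37 on the left and 3 on the right.
So the next term is 37·373737UU333·3.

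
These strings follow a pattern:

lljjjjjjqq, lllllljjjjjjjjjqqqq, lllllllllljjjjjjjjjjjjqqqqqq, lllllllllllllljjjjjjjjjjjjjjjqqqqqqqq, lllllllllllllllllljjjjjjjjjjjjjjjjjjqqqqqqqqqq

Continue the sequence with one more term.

Reading off run lengths: l runs 2, 6, 10, 14, 18; j runs 6, 9, 12, 15, 18; q runs 2, 4, 6, 8, 10 — each is linear in n (n = 1, 2, …).
Setting n = 6 gives 22, 21, 12 characters in each block.

lllllllllllllllllllllljjjjjjjjjjjjjjjjjjjjjqqqqqqqqqqqq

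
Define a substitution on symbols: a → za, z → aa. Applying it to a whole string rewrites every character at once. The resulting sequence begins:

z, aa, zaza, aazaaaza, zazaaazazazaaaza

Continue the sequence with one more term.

aazaaazazazaaazaaazaaazazazaaaza

φ(zazaaazazazaaaza) expands symbol-by-symbol to aa za aa za za za aa za aa za aa za za za aa za; joining the 16 pieces gives the next term.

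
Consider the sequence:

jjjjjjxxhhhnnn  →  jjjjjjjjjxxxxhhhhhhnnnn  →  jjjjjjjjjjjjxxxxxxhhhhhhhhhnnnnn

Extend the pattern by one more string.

The n-th term is 3n+3 j's then 2n x's then 3n h's then n+2 n's (n = 1, 2, …).
For the next term, n = 4, so the run lengths are 15, 8, 12, 6.

jjjjjjjjjjjjjjjxxxxxxxxhhhhhhhhhhhhnnnnnn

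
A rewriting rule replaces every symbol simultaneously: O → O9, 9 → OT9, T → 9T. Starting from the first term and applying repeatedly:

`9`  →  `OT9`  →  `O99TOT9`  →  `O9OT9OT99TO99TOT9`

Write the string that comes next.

Rewriting the 17 symbols of O9OT9OT99TO99TOT9 one by one yields O9 OT9 O9 9T OT9 O9 9T OT9 OT9 9T O9 OT9 OT9 9T O9 9T OT9; concatenated:

O9OT9O99TOT9O99TOT9OT99TO9OT9OT99TO99TOT9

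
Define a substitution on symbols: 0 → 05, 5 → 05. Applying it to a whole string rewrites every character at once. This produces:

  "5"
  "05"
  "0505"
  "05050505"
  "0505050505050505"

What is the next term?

Rewriting the 16 symbols of 0505050505050505 one by one yields 05 05 05 05 05 05 05 05 05 05 05 05 05 05 05 05; concatenated:

05050505050505050505050505050505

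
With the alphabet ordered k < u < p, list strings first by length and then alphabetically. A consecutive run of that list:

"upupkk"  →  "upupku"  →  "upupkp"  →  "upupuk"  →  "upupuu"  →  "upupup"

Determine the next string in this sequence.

Find the rightmost character of upupup below p, bump it to the next letter, and reset everything to its right to k.

upuppk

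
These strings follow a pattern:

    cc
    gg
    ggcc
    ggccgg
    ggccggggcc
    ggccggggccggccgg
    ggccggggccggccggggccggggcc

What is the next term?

From term 3 onward, concatenate the last term with the second-to-last: gg·cc = ggcc, ggcc·gg = ggccgg, …
Continuing: ggccggggccggccggggccggggcc · ggccggggccggccgg gives term 8.

ggccggggccggccggggccggggccggccggggccggccgg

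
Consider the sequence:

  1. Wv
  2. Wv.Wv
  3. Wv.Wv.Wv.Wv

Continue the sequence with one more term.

Wv.Wv.Wv.Wv.Wv.Wv.Wv.Wv

Each string is two copies of the previous one joined by '.'.
So the next term is two copies of Wv.Wv.Wv.Wv with '.' between the halves.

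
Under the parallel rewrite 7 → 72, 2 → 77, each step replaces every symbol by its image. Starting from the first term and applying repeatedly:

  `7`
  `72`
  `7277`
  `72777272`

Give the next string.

7277727272777277

Expanding 72777272: 7→72, 2→77, 7→72, 7→72, 7→72, 2→77, 7→72, 2→77. Concatenated: 72 77 72 72 72 77 72 77.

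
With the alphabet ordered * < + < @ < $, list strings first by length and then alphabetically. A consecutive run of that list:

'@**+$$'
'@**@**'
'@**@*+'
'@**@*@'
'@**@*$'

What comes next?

Treat @**@*$ as a base-4 numeral over the given alphabet and add one, carrying through any trailing $'s.

@**@+*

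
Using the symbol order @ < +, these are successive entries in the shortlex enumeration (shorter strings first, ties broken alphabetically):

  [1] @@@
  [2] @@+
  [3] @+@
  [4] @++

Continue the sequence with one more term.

+@@

Treat @++ as a base-2 numeral over the given alphabet and add one, carrying through any trailing +'s.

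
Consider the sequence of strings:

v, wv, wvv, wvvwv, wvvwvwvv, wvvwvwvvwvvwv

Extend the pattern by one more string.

Each term (from the third on) is the previous term followed by the one before it: term 3 = wv·v = wvv.
The next term joins wvvwvwvvwvvwv and wvvwvwvv.

wvvwvwvvwvvwvwvvwvwvv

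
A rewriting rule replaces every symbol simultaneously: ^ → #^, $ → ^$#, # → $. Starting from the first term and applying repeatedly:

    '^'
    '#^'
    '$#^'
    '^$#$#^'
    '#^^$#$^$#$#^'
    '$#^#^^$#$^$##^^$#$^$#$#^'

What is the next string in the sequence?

Replace each of the 24 characters of $#^#^^$#$^$##^^$#$^$#$#^ in place — ^$# $ #^ $ #^ #^ ^$# $ ^$# #^ ^$# $ $ #^ #^ ^$# $ ^$# #^ ^$# $ ^$# $ #^ — and concatenate.

^$#$#^$#^#^^$#$^$##^^$#$$#^#^^$#$^$##^^$#$^$#$#^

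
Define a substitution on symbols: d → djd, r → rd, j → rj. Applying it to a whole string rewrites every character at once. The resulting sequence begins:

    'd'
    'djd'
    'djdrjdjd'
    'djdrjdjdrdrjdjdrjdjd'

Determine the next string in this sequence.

Applying the rule to each of the 20 symbols of djdrjdjdrdrjdjdrjdjd gives the pieces djd rj djd rd rj djd rj djd rd djd rd rj djd rj djd rd rj djd rj djd, which concatenate to the answer.

djdrjdjdrdrjdjdrjdjdrddjdrdrjdjdrjdjdrdrjdjdrjdjd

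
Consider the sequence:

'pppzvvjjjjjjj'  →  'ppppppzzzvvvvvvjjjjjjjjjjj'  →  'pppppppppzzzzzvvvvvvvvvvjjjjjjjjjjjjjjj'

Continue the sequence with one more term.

Reading off run lengths: p runs 3, 6, 9; z runs 1, 3, 5; v runs 2, 6, 10; j runs 7, 11, 15 — each is linear in n (n = 1, 2, …).
Setting n = 4 gives 12, 7, 14, 19 characters in each block.

ppppppppppppzzzzzzzvvvvvvvvvvvvvvjjjjjjjjjjjjjjjjjjj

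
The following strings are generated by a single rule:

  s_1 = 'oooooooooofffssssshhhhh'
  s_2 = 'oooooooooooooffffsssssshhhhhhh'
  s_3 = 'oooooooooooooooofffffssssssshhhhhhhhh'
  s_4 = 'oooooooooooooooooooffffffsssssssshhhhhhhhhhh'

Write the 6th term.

Each string has the form o^{3n+1} f^{n} s^{n+2} h^{2n-1}, where the shown terms are n = 3, 4, 5, 6.
For term 6, n = 8, so the run lengths are 25, 8, 10, 15.

oooooooooooooooooooooooooffffffffsssssssssshhhhhhhhhhhhhhh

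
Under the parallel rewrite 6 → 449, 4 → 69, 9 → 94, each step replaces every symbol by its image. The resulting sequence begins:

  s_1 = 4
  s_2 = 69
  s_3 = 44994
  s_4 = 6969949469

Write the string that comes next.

44994449949469946944994

Rewriting each symbol of 6969949469: 6→449, 9→94, 6→449, 9→94, 9→94, 4→69, 9→94, 4→69, 6→449, 9→94, which concatenates to 449 94 449 94 94 69 94 69 449 94.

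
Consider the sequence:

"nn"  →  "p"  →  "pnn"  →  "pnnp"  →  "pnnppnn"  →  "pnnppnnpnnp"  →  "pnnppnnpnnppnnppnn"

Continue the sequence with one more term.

pnnppnnpnnppnnppnnpnnppnnpnnp

This is a Fibonacci-style word recurrence s(k) = s(k−1)·s(k−2): e.g. p·nn = pnn.
Continuing: pnnppnnpnnppnnppnn · pnnppnnpnnp gives term 8.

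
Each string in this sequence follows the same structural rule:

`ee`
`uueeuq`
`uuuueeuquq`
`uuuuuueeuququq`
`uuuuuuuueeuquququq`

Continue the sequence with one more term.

Every step adds uu to the front and uq to the end of the previous string.
Applying this once more to uuuuuuuueeuquququq:

uuuuuuuuuueeuququququq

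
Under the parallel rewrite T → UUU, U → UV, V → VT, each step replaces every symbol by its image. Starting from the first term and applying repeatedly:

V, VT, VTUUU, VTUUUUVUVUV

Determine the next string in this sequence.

Apply φ to VTUUUUVUVUV symbol by symbol: V→VT, T→UUU, U→UV, U→UV, U→UV, U→UV, V→VT, U→UV, V→VT, U→UV, V→VT; joined: VT UUU UV UV UV UV VT UV VT UV VT.

VTUUUUVUVUVUVVTUVVTUVVT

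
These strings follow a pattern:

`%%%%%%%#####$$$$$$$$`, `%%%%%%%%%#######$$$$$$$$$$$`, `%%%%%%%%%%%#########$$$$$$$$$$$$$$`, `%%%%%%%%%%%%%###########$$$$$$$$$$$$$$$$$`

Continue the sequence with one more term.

%%%%%%%%%%%%%%%#############$$$$$$$$$$$$$$$$$$$$

The n-th term is 2n+1 %'s then 2n-1 #'s then 3n-1 $'s, where the shown terms are n = 3, 4, 5, 6.
At n = 7 the blocks have lengths 15, 13, 20.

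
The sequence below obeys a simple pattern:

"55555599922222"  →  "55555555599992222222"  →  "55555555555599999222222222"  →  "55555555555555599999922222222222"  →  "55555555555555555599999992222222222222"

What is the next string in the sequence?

55555555555555555555599999999222222222222222

Term n consists of 3n 5's, followed by n+1 9's, followed by 2n+1 2's, where the shown terms are n = 2, 3, 4, 5, 6.
At n = 7 the blocks have lengths 21, 8, 15.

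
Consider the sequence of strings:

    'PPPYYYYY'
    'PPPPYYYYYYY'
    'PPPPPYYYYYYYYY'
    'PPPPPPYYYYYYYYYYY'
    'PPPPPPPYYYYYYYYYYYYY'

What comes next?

The n-th term is n+1 P's then 2n+1 Y's, where the shown terms are n = 2, 3, 4, 5, 6.
For the next term, n = 7, so the run lengths are 8, 15.

PPPPPPPPYYYYYYYYYYYYYYY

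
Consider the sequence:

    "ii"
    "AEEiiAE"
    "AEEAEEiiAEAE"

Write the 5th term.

Each term wraps the previous one in AEE on the left and AE on the right.
From AEEAEEiiAEAE, 2 further steps: AEEAEEiiAEAE → AEEAEEAEEiiAEAEAE → (answer).

AEEAEEAEEAEEiiAEAEAEAE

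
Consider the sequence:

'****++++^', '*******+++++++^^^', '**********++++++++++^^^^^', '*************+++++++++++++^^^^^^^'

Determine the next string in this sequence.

Reading off run lengths: * runs 4, 7, 10, 13; + runs 4, 7, 10, 13; ^ runs 1, 3, 5, 7 — each is linear in n (n = 1, 2, …).
At n = 5 the blocks have lengths 16, 16, 9.

****************++++++++++++++++^^^^^^^^^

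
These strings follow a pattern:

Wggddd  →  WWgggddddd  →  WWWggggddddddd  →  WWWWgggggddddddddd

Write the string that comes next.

Reading off run lengths: W runs 1, 2, 3, 4; g runs 2, 3, 4, 5; d runs 3, 5, 7, 9 — each is linear in n (n = 1, 2, …).
For the next term, n = 5, so the run lengths are 5, 6, 11.

WWWWWggggggddddddddddd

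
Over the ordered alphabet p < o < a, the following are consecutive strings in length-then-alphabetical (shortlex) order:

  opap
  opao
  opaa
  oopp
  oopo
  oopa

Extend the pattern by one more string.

ooop

Find the rightmost character of oopa below a, bump it to the next letter, and reset everything to its right to p.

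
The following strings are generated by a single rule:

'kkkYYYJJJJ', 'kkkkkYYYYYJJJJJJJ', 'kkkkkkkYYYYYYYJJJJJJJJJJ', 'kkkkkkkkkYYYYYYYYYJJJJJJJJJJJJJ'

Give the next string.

Term n consists of 2n+1 k's, followed by 2n+1 Y's, followed by 3n+1 J's (n = 1, 2, …).
At n = 5 the blocks have lengths 11, 11, 16.

kkkkkkkkkkkYYYYYYYYYYYJJJJJJJJJJJJJJJJ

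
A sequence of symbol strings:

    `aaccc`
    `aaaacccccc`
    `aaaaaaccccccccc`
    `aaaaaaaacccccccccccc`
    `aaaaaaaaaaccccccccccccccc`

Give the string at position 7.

The n-th term is 2n a's then 3n c's (n = 1, 2, …).
For term 7, n = 7, so the run lengths are 14, 21.

aaaaaaaaaaaaaaccccccccccccccccccccc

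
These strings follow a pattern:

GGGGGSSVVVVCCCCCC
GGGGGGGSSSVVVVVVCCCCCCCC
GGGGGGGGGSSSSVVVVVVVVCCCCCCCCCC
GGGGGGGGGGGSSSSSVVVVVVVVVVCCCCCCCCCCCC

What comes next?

GGGGGGGGGGGGGSSSSSSVVVVVVVVVVVVCCCCCCCCCCCCCC

The n-th term is 2n+1 G's then n S's then 2n V's then 2n+2 C's, where the shown terms are n = 2, 3, 4, 5.
At n = 6 the blocks have lengths 13, 6, 12, 14.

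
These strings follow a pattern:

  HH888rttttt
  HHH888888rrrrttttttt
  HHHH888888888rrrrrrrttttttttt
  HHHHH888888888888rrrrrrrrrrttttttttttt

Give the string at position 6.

HHHHHHH888888888888888888rrrrrrrrrrrrrrrrttttttttttttttt

The n-th term is n+1 H's then 3n 8's then 3n-2 r's then 2n+3 t's (n = 1, 2, …).
Setting n = 6 gives 7, 18, 16, 15 characters in each block.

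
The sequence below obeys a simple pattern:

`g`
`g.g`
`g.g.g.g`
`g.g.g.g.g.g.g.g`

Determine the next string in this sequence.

s(k+1) = s(k)·.·s(k) — each term doubles the last with '.' between the halves.
So the next term is two copies of g.g.g.g.g.g.g.g with '.' between the halves.

g.g.g.g.g.g.g.g.g.g.g.g.g.g.g.g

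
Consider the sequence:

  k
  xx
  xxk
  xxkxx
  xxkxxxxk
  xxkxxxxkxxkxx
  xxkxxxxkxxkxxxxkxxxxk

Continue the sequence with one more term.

xxkxxxxkxxkxxxxkxxxxkxxkxxxxkxxkxx

This is a Fibonacci-style word recurrence s(k) = s(k−1)·s(k−2): e.g. xx·k = xxk.
Continuing: xxkxxxxkxxkxxxxkxxxxk · xxkxxxxkxxkxx gives term 8.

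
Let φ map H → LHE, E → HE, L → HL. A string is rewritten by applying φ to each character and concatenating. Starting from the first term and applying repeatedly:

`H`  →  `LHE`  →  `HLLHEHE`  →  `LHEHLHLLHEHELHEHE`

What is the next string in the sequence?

HLLHEHELHEHLLHEHLHLLHEHELHEHEHLLHEHELHEHE

Applying the rule to each of the 17 symbols of LHEHLHLLHEHELHEHE gives the pieces HL LHE HE LHE HL LHE HL HL LHE HE LHE HE HL LHE HE LHE HE, which concatenate to the answer.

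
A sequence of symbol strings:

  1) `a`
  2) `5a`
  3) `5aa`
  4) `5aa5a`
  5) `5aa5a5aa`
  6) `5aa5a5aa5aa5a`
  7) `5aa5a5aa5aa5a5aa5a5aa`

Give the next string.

Each term (from the third on) is the previous term followed by the one before it: term 3 = 5a·a = 5aa.
So term 8 is 5aa5a5aa5aa5a5aa5a5aa·5aa5a5aa5aa5a.

5aa5a5aa5aa5a5aa5a5aa5aa5a5aa5aa5a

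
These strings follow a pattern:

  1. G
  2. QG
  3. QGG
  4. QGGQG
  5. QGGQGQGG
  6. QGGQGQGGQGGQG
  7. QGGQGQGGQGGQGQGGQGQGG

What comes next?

Each term (from the third on) is the previous term followed by the one before it: term 3 = QG·G = QGG.
So term 8 is QGGQGQGGQGGQGQGGQGQGG·QGGQGQGGQGGQG.

QGGQGQGGQGGQGQGGQGQGGQGGQGQGGQGGQG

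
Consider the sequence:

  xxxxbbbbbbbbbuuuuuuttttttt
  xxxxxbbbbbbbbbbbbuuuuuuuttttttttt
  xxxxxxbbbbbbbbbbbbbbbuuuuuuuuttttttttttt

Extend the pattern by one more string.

xxxxxxxbbbbbbbbbbbbbbbbbbuuuuuuuuuttttttttttttt

The n-th term is n+1 x's then 3n b's then n+3 u's then 2n+1 t's, where the shown terms are n = 3, 4, 5.
For the next term, n = 6, so the run lengths are 7, 18, 9, 13.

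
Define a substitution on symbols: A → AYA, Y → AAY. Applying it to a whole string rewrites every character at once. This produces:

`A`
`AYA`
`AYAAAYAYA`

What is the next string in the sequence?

AYAAAYAYAAYAAYAAAYAYAAAYAYA

Expanding AYAAAYAYA: A→AYA, Y→AAY, A→AYA, A→AYA, A→AYA, Y→AAY, A→AYA, Y→AAY, A→AYA. Concatenated: AYA AAY AYA AYA AYA AAY AYA AAY AYA.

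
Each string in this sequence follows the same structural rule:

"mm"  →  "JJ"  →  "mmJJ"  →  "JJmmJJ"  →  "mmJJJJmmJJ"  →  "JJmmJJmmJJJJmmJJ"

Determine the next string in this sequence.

mmJJJJmmJJJJmmJJmmJJJJmmJJ

From term 3 onward, concatenate the second-to-last term with the last: mm·JJ = mmJJ, JJ·mmJJ = JJmmJJ, …
Continuing: mmJJJJmmJJ · JJmmJJmmJJJJmmJJ gives term 7.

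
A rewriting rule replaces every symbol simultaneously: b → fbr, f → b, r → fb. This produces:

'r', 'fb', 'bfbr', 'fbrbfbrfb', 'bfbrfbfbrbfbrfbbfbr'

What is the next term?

fbrbfbrfbbfbrbfbrfbfbrbfbrfbbfbrfbrbfbrfb

Replace each of the 19 characters of bfbrfbfbrbfbrfbbfbr in place — fbr b fbr fb b fbr b fbr fb fbr b fbr fb b fbr fbr b fbr fb — and concatenate.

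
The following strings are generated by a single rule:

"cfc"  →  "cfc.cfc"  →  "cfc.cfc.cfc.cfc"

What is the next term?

Each string is two copies of the previous one joined by '.'.
One more doubling of cfc.cfc.cfc.cfc gives the answer.

cfc.cfc.cfc.cfc.cfc.cfc.cfc.cfc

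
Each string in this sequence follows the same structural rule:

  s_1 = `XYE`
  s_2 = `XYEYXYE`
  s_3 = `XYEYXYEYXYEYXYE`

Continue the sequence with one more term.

XYEYXYEYXYEYXYEYXYEYXYEYXYEYXYE

Every step duplicates the string with 'Y' between the halves.
One more doubling of XYEYXYEYXYEYXYE gives the answer.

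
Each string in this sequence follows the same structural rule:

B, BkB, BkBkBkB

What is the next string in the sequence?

Every step duplicates the string with 'k' between the halves.
One more doubling of BkBkBkB gives the answer.

BkBkBkBkBkBkBkB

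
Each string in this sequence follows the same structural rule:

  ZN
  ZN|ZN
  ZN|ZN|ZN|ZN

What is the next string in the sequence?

Each string is two copies of the previous one joined by '|'.
Doubling ZN|ZN|ZN|ZN with '|' between the halves:

ZN|ZN|ZN|ZN|ZN|ZN|ZN|ZN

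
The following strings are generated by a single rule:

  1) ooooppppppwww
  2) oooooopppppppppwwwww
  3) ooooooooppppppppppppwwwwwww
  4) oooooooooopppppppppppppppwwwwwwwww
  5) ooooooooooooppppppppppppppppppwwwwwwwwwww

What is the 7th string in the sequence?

ooooooooooooooooppppppppppppppppppppppppwwwwwwwwwwwwwww

Reading off run lengths: o runs 4, 6, 8, 10, 12; p runs 6, 9, 12, 15, 18; w runs 3, 5, 7, 9, 11 — each is linear in n, where the shown terms are n = 2, 3, 4, 5, 6.
At n = 8 the blocks have lengths 16, 24, 15.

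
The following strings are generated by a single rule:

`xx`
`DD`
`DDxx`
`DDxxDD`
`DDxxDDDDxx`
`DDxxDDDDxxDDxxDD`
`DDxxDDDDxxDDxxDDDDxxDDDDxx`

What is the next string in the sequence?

This is a Fibonacci-style word recurrence s(k) = s(k−1)·s(k−2): e.g. DD·xx = DDxx.
The next term joins DDxxDDDDxxDDxxDDDDxxDDDDxx and DDxxDDDDxxDDxxDD.

DDxxDDDDxxDDxxDDDDxxDDDDxxDDxxDDDDxxDDxxDD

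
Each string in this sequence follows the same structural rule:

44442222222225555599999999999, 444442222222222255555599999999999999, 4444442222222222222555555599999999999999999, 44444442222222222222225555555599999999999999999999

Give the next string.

Term n consists of n+1 4's, followed by 2n+3 2's, followed by n+2 5's, followed by 3n+2 9's, where the shown terms are n = 3, 4, 5, 6.
Setting n = 7 gives 8, 17, 9, 23 characters in each block.

444444442222222222222222255555555599999999999999999999999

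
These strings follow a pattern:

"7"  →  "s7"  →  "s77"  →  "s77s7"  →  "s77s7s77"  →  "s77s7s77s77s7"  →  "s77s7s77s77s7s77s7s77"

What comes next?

s77s7s77s77s7s77s7s77s77s7s77s77s7

From term 3 onward, concatenate the last term with the second-to-last: s7·7 = s77, s77·s7 = s77s7, …
So term 8 is s77s7s77s77s7s77s7s77·s77s7s77s77s7.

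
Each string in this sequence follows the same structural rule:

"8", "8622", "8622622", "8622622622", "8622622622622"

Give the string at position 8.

8622622622622622622622

Each term is the previous one with 622 appended.
From 8622622622622, 3 further steps: 8622622622622 → 8622622622622622 → 8622622622622622622 → (answer).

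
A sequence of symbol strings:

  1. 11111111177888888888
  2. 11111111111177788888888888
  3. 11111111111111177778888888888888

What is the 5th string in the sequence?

The n-th term is 3n 1's then n-1 7's then 2n+3 8's, where the shown terms are n = 3, 4, 5.
Setting n = 7 gives 21, 6, 17 characters in each block.

11111111111111111111177777788888888888888888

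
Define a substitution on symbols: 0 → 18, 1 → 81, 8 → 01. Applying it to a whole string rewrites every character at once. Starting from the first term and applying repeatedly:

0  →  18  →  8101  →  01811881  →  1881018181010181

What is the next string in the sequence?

81010181188101810181188118810181

Replace each of the 16 characters of 1881018181010181 in place — 81 01 01 81 18 81 01 81 01 81 18 81 18 81 01 81 — and concatenate.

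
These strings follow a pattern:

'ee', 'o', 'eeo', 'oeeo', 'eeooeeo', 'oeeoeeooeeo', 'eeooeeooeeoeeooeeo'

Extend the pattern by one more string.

Each term (from the third on) is the two preceding terms concatenated in order: term 3 = ee·o = eeo.
Continuing: oeeoeeooeeo · eeooeeooeeoeeooeeo gives term 8.

oeeoeeooeeoeeooeeooeeoeeooeeo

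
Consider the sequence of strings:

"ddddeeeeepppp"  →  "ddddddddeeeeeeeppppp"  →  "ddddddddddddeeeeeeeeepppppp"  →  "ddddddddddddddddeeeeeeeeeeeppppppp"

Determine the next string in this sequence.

ddddddddddddddddddddeeeeeeeeeeeeepppppppp

The n-th term is 4n d's then 2n+3 e's then n+3 p's (n = 1, 2, …).
For the next term, n = 5, so the run lengths are 20, 13, 8.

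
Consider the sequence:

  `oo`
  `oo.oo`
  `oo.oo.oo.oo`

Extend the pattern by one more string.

Each string is two copies of the previous one joined by '.'.
Doubling oo.oo.oo.oo with '.' between the halves:

oo.oo.oo.oo.oo.oo.oo.oo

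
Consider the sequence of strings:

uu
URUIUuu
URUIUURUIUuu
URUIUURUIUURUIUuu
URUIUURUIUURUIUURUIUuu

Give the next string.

Every step adds URUIU at the front: s(k+1) = URUIU·s(k).
Applying this once more to URUIUURUIUURUIUURUIUuu:

URUIUURUIUURUIUURUIUURUIUuu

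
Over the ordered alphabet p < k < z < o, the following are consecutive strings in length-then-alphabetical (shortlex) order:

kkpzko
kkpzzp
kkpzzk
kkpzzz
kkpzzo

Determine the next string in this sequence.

kkpzop

Find the rightmost character of kkpzzo below o, bump it to the next letter, and reset everything to its right to p.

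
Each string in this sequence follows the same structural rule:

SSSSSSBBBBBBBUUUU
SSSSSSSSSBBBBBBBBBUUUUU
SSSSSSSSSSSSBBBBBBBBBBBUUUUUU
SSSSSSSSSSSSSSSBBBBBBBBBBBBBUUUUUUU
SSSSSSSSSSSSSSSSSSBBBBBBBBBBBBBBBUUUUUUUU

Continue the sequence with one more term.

SSSSSSSSSSSSSSSSSSSSSBBBBBBBBBBBBBBBBBUUUUUUUUU

Each string has the form S^{3n} B^{2n+3} U^{n+2}, where the shown terms are n = 2, 3, 4, 5, 6.
At n = 7 the blocks have lengths 21, 17, 9.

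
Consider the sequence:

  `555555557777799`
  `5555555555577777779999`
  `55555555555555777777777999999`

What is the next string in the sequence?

Each string has the form 5^{3n+2} 7^{2n+1} 9^{2n-2}, where the shown terms are n = 2, 3, 4.
Setting n = 5 gives 17, 11, 8 characters in each block.

555555555555555557777777777799999999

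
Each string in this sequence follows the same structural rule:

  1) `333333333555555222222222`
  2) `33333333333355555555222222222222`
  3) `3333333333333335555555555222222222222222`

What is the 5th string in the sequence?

Each string has the form 3^{3n+3} 5^{2n+2} 2^{3n+3}, where the shown terms are n = 2, 3, 4.
Setting n = 6 gives 21, 14, 21 characters in each block.

33333333333333333333355555555555555222222222222222222222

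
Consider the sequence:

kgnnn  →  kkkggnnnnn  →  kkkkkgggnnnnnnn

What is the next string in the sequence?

Reading off run lengths: k runs 1, 3, 5; g runs 1, 2, 3; n runs 3, 5, 7 — each is linear in n (n = 1, 2, …).
Setting n = 4 gives 7, 4, 9 characters in each block.

kkkkkkkggggnnnnnnnnn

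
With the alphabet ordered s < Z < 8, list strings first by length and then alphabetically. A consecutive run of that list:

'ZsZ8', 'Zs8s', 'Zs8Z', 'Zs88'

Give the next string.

The successor of Zs88 increments the rightmost position that isn't already 8 and resets every position after it to s.

ZZss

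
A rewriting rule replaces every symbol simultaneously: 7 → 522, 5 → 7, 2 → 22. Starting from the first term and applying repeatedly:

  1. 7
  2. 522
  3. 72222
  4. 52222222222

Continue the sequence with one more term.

722222222222222222222

Rewriting each symbol of 52222222222: 5→7, 2→22, 2→22, 2→22, 2→22, 2→22, 2→22, 2→22, 2→22, 2→22, 2→22, which concatenates to 7 22 22 22 22 22 22 22 22 22 22.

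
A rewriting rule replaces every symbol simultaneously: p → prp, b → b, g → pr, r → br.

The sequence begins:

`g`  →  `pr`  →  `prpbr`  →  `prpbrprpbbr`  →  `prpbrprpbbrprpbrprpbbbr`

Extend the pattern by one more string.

Applying the rule to each of the 23 symbols of prpbrprpbbrprpbrprpbbbr gives the pieces prp br prp b br prp br prp b b br prp br prp b br prp br prp b b b br, which concatenate to the answer.

prpbrprpbbrprpbrprpbbbrprpbrprpbbrprpbrprpbbbbr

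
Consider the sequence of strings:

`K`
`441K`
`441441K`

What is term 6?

The strings grow by a fixed prefix 441 each time.
From 441441K, 3 further steps: 441441K → 441441441K → 441441441441K → (answer).

441441441441441K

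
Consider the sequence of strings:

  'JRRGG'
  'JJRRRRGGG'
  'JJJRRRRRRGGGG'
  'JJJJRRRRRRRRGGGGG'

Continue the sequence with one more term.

The n-th term is n J's then 2n R's then n+1 G's (n = 1, 2, …).
For the next term, n = 5, so the run lengths are 5, 10, 6.

JJJJJRRRRRRRRRRGGGGGG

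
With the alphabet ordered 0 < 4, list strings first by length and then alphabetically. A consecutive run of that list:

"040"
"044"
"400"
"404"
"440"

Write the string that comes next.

Find the rightmost character of 440 below 4, bump it to the next letter, and reset everything to its right to 0.

444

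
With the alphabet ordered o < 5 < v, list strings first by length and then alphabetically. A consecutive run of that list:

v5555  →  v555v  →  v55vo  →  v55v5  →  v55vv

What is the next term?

v5voo

Treat v55vv as a base-3 numeral over the given alphabet and add one, carrying through any trailing v's.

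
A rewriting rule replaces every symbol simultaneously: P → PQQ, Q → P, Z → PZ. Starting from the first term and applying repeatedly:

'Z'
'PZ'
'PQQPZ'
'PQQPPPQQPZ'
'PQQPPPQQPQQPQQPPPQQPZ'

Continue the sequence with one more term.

Rewriting the 21 symbols of PQQPPPQQPQQPQQPPPQQPZ one by one yields PQQ P P PQQ PQQ PQQ P P PQQ P P PQQ P P PQQ PQQ PQQ P P PQQ PZ; concatenated:

PQQPPPQQPQQPQQPPPQQPPPQQPPPQQPQQPQQPPPQQPZ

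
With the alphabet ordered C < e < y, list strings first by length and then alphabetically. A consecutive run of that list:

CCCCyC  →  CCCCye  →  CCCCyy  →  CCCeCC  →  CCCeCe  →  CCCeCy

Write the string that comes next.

Treat CCCeCy as a base-3 numeral over the given alphabet and add one, carrying through any trailing y's.

CCCeeC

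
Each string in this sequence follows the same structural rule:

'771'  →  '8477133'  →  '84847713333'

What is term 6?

84848484847713333333333

Every step adds 84 to the front and 33 to the end of the previous string.
From 84847713333, 3 further steps: 84847713333 → 848484771333333 → 8484848477133333333 → (answer).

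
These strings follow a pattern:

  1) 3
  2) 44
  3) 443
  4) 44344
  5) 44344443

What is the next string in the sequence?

4434444344344

From term 3 onward, concatenate the last term with the second-to-last: 44·3 = 443, 443·44 = 44344, …
The next term joins 44344443 and 44344.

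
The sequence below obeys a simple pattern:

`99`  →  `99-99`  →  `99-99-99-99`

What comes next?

Each string is two copies of the previous one joined by '-'.
Doubling 99-99-99-99 with '-' between the halves:

99-99-99-99-99-99-99-99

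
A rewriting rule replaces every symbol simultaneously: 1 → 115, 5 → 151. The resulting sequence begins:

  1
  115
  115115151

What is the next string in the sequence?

Apply φ to 115115151 symbol by symbol: 1→115, 1→115, 5→151, 1→115, 1→115, 5→151, 1→115, 5→151, 1→115; joined: 115 115 151 115 115 151 115 151 115.

115115151115115151115151115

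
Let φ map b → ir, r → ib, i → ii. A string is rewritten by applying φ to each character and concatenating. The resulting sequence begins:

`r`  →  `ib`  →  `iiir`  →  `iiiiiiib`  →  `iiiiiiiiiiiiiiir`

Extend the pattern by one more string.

iiiiiiiiiiiiiiiiiiiiiiiiiiiiiiib

φ(iiiiiiiiiiiiiiir) expands symbol-by-symbol to ii ii ii ii ii ii ii ii ii ii ii ii ii ii ii ib; joining the 16 pieces gives the next term.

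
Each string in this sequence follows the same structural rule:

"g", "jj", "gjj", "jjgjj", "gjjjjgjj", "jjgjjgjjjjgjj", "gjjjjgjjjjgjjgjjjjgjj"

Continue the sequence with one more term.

jjgjjgjjjjgjjgjjjjgjjjjgjjgjjjjgjj

From term 3 onward, concatenate the second-to-last term with the last: g·jj = gjj, jj·gjj = jjgjj, …
So term 8 is jjgjjgjjjjgjj·gjjjjgjjjjgjjgjjjjgjj.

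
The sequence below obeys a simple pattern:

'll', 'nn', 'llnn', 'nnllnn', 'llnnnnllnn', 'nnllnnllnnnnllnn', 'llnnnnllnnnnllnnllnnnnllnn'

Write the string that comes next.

From term 3 onward, concatenate the second-to-last term with the last: ll·nn = llnn, nn·llnn = nnllnn, …
Continuing: nnllnnllnnnnllnn · llnnnnllnnnnllnnllnnnnllnn gives term 8.

nnllnnllnnnnllnnllnnnnllnnnnllnnllnnnnllnn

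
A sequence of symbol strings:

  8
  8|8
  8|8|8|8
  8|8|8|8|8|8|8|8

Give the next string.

Each string is two copies of the previous one joined by '|'.
Doubling 8|8|8|8|8|8|8|8 with '|' between the halves:

8|8|8|8|8|8|8|8|8|8|8|8|8|8|8|8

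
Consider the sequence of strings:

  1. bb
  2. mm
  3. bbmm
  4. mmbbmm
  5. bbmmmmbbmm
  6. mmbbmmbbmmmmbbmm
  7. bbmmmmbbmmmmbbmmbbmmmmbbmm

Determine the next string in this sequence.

mmbbmmbbmmmmbbmmbbmmmmbbmmmmbbmmbbmmmmbbmm

This is a Fibonacci-style word recurrence s(k) = s(k−2)·s(k−1): e.g. bb·mm = bbmm.
Continuing: mmbbmmbbmmmmbbmm · bbmmmmbbmmmmbbmmbbmmmmbbmm gives term 8.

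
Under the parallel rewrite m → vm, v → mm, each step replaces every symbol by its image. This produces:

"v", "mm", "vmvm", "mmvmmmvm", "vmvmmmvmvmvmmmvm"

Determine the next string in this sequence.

φ(vmvmmmvmvmvmmmvm) expands symbol-by-symbol to mm vm mm vm vm vm mm vm mm vm mm vm vm vm mm vm; joining the 16 pieces gives the next term.

mmvmmmvmvmvmmmvmmmvmmmvmvmvmmmvm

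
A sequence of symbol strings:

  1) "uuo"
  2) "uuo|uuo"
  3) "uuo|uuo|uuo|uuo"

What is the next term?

Every step duplicates the string with '|' between the halves.
So the next term is two copies of uuo|uuo|uuo|uuo with '|' between the halves.

uuo|uuo|uuo|uuo|uuo|uuo|uuo|uuo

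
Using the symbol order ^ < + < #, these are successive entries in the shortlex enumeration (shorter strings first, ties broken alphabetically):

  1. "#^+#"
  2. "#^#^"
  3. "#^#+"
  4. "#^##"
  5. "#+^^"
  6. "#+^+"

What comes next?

The successor of #+^+ increments the rightmost position that isn't already # and resets every position after it to ^.

#+^#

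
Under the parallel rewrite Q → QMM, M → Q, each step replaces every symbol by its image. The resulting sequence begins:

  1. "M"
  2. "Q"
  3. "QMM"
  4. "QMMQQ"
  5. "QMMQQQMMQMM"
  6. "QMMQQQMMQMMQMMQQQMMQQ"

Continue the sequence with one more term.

Rewriting the 21 symbols of QMMQQQMMQMMQMMQQQMMQQ one by one yields QMM Q Q QMM QMM QMM Q Q QMM Q Q QMM Q Q QMM QMM QMM Q Q QMM QMM; concatenated:

QMMQQQMMQMMQMMQQQMMQQQMMQQQMMQMMQMMQQQMMQMM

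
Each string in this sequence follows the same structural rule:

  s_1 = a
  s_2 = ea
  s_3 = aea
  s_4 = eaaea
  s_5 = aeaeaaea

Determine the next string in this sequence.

eaaeaaeaeaaea

Each term (from the third on) is the two preceding terms concatenated in order: term 3 = a·ea = aea.
Continuing: eaaea · aeaeaaea gives term 6.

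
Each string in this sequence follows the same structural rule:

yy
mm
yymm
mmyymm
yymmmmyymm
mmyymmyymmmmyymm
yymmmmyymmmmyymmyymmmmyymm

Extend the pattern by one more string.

mmyymmyymmmmyymmyymmmmyymmmmyymmyymmmmyymm

This is a Fibonacci-style word recurrence s(k) = s(k−2)·s(k−1): e.g. yy·mm = yymm.
So term 8 is mmyymmyymmmmyymm·yymmmmyymmmmyymmyymmmmyymm.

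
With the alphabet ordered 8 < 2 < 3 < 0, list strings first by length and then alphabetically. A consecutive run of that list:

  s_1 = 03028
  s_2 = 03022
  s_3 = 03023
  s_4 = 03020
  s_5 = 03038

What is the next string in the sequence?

The successor of 03038 increments the rightmost position that isn't already 0 and resets every position after it to 8.

03032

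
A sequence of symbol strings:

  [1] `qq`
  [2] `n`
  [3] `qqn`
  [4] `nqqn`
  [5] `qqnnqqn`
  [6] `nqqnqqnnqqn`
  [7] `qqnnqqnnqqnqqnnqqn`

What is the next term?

nqqnqqnnqqnqqnnqqnnqqnqqnnqqn

Each term (from the third on) is the two preceding terms concatenated in order: term 3 = qq·n = qqn.
Continuing: nqqnqqnnqqn · qqnnqqnnqqnqqnnqqn gives term 8.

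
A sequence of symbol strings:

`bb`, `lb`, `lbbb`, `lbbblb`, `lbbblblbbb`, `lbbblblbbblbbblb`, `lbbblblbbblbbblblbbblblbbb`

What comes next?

lbbblblbbblbbblblbbblblbbblbbblblbbblbbblb

This is a Fibonacci-style word recurrence s(k) = s(k−1)·s(k−2): e.g. lb·bb = lbbb.
So term 8 is lbbblblbbblbbblblbbblblbbb·lbbblblbbblbbblb.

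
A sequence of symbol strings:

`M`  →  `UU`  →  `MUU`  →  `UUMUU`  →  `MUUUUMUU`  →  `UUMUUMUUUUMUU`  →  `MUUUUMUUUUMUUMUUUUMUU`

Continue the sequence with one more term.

UUMUUMUUUUMUUMUUUUMUUUUMUUMUUUUMUU

Each term (from the third on) is the two preceding terms concatenated in order: term 3 = M·UU = MUU.
So term 8 is UUMUUMUUUUMUU·MUUUUMUUUUMUUMUUUUMUU.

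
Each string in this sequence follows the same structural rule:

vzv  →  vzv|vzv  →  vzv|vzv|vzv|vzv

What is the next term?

Each string is two copies of the previous one joined by '|'.
One more doubling of vzv|vzv|vzv|vzv gives the answer.

vzv|vzv|vzv|vzv|vzv|vzv|vzv|vzv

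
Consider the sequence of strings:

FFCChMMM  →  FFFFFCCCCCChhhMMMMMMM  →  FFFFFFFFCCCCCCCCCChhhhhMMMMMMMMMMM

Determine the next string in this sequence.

FFFFFFFFFFFCCCCCCCCCCCCCChhhhhhhMMMMMMMMMMMMMMM

Each string has the form F^{3n-1} C^{4n-2} h^{2n-1} M^{4n-1} (n = 1, 2, …).
At n = 4 the blocks have lengths 11, 14, 7, 15.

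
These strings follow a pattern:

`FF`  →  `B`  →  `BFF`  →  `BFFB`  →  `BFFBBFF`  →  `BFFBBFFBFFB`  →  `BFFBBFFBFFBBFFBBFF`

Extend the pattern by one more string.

BFFBBFFBFFBBFFBBFFBFFBBFFBFFB

From term 3 onward, concatenate the last term with the second-to-last: B·FF = BFF, BFF·B = BFFB, …
Continuing: BFFBBFFBFFBBFFBBFF · BFFBBFFBFFB gives term 8.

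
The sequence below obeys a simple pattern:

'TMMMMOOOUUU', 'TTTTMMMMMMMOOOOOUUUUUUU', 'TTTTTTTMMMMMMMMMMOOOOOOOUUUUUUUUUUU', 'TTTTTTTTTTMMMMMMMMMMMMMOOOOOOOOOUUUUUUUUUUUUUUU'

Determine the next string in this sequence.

Each string has the form T^{3n-2} M^{3n+1} O^{2n+1} U^{4n-1} (n = 1, 2, …).
Setting n = 5 gives 13, 16, 11, 19 characters in each block.

TTTTTTTTTTTTTMMMMMMMMMMMMMMMMOOOOOOOOOOOUUUUUUUUUUUUUUUUUUU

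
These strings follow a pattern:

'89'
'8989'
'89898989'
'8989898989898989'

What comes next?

Each string is two copies of the previous one concatenated.
Doubling 8989898989898989:

89898989898989898989898989898989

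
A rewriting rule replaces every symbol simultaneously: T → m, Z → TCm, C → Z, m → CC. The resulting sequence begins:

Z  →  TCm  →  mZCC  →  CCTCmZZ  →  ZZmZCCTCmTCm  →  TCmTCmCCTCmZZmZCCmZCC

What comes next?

mZCCmZCCZZmZCCTCmTCmCCTCmZZCCTCmZZ

Applying the rule to each of the 21 symbols of TCmTCmCCTCmZZmZCCmZCC gives the pieces m Z CC m Z CC Z Z m Z CC TCm TCm CC TCm Z Z CC TCm Z Z, which concatenate to the answer.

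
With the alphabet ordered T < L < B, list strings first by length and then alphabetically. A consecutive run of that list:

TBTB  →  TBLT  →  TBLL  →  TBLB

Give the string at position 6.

TBBL

Stepping forward 2 times from TBLB: TBLB → TBBT, then the target.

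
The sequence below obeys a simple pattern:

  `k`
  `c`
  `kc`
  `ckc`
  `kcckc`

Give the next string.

Each term (from the third on) is the two preceding terms concatenated in order: term 3 = k·c = kc.
Continuing: ckc · kcckc gives term 6.

ckckcckc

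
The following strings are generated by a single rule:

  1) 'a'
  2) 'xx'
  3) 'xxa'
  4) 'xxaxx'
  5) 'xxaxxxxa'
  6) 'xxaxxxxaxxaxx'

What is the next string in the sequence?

Each term (from the third on) is the previous term followed by the one before it: term 3 = xx·a = xxa.
So term 7 is xxaxxxxaxxaxx·xxaxxxxa.

xxaxxxxaxxaxxxxaxxxxa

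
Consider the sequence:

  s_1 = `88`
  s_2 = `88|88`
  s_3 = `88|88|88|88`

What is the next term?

88|88|88|88|88|88|88|88

Each string is two copies of the previous one joined by '|'.
So the next term is two copies of 88|88|88|88 with '|' between the halves.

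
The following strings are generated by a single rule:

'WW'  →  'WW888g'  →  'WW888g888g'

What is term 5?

WW888g888g888g888g

Each term is the previous one with 888g appended.
From WW888g888g, 2 further steps: WW888g888g → WW888g888g888g → (answer).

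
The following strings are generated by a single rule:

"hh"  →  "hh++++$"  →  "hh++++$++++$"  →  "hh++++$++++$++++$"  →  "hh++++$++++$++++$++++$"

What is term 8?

hh++++$++++$++++$++++$++++$++++$++++$

Every step adds ++++$ to the end: s(k+1) = s(k)·++++$.
From hh++++$++++$++++$++++$, 3 further steps: hh++++$++++$++++$++++$ → hh++++$++++$++++$++++$++++$ → hh++++$++++$++++$++++$++++$++++$ → (answer).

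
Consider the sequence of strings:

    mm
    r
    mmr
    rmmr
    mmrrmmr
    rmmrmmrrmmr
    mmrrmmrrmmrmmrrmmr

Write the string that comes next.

Each term (from the third on) is the two preceding terms concatenated in order: term 3 = mm·r = mmr.
So term 8 is rmmrmmrrmmr·mmrrmmrrmmrmmrrmmr.

rmmrmmrrmmrmmrrmmrrmmrmmrrmmr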